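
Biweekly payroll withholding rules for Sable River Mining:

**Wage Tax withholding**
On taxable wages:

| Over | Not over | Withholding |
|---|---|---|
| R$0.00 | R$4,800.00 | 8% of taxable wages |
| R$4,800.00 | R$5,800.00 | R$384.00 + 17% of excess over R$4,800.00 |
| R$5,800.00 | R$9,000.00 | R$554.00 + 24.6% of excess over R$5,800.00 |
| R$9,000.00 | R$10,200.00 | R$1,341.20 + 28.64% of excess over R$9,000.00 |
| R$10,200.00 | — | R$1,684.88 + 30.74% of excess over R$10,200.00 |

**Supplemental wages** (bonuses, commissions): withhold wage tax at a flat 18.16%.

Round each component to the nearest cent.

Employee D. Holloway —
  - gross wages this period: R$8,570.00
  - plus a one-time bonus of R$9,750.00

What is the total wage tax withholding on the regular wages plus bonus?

Wage Tax: taxable = R$8,570.00
  R$554.00 + 24.6% × (R$8,570.00 − R$5,800.00) = R$554.00 + 24.6% × R$2,770.00 = R$1,235.42
Supplemental (18.16% flat on bonus): 18.16% × R$9,750.00 = R$1,770.60
Total wage tax: R$1,235.42 + R$1,770.60 = R$3,006.02

R$3,006.02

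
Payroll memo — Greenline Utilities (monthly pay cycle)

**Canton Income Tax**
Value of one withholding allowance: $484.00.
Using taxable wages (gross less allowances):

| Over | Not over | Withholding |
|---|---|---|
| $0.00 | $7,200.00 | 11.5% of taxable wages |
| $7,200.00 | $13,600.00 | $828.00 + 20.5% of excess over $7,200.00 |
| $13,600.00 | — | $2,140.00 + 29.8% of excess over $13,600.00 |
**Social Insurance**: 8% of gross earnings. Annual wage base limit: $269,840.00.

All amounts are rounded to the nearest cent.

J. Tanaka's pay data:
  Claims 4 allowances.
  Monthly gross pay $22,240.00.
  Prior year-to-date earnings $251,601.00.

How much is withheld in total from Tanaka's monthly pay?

$5,596.91

Canton Income Tax: taxable = $22,240.00 − 4×$484.00 = $20,304.00
  $2,140.00 + 29.8% × ($20,304.00 − $13,600.00) = $2,140.00 + 29.8% × $6,704.00 = $4,137.79
Social Insurance: cap $269,840.00 − YTD $251,601.00 = $18,239.00 subject; 8% × $18,239.00 = $1,459.12
Total: $4,137.79 + $1,459.12 = $5,596.91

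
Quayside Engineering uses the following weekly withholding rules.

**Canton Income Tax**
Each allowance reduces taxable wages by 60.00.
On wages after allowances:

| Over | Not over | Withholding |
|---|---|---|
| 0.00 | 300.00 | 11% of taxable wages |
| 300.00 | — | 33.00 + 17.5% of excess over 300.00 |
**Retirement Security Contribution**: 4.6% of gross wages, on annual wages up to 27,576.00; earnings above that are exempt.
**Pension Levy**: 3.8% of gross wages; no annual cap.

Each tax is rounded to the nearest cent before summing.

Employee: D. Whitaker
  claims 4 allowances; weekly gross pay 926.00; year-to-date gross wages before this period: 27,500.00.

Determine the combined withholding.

139.24

Canton Income Tax: taxable = 926.00 − 4×60.00 = 686.00
  33.00 + 17.5% × (686.00 − 300.00) = 33.00 + 17.5% × 386.00 = 100.55
Retirement Security Contribution: cap 27,576.00 − YTD 27,500.00 = 76.00 subject; 4.6% × 76.00 = 3.50
Pension Levy: 3.8% × 926.00 = 35.19
Total: 100.55 + 3.50 + 35.19 = 139.24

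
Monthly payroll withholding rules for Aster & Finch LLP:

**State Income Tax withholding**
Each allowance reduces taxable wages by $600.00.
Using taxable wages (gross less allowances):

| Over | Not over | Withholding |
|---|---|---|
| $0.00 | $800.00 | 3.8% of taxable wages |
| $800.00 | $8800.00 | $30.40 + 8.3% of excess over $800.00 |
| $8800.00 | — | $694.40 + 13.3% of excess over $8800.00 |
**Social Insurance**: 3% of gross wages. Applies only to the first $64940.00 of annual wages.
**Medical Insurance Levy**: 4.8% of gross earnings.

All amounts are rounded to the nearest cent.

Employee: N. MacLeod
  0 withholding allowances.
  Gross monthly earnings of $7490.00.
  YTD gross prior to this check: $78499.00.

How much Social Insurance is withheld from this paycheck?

Social Insurance: YTD $78499.00 ≥ cap $64940.00 → $0.00

$0.00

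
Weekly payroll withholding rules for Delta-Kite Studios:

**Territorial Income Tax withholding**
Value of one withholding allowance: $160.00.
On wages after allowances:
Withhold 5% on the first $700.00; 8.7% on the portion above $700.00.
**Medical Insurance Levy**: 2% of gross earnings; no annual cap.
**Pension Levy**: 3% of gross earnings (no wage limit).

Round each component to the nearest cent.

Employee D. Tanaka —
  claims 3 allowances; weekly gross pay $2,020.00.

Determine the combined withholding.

$209.08

Territorial Income Tax: taxable = $2,020.00 − 3×$160.00 = $1,540.00
  $35.00 + 8.7% × ($1,540.00 − $700.00) = $35.00 + 8.7% × $840.00 = $108.08
Medical Insurance Levy: 2% × $2,020.00 = $40.40
Pension Levy: 3% × $2,020.00 = $60.60
Total: $108.08 + $40.40 + $60.60 = $209.08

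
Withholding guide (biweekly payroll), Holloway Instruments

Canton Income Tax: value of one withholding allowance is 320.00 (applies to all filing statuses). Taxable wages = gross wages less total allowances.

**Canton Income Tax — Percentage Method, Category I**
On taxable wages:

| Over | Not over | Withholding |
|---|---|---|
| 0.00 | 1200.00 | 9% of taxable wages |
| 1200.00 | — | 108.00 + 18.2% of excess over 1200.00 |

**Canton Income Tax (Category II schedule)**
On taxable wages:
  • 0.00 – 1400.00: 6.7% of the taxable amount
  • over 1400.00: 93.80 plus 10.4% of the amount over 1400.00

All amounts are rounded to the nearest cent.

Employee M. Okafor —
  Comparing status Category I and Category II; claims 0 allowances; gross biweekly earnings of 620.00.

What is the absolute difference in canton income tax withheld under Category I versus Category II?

14.26

Canton Income Tax (Category I): taxable = 620.00
  9% × 620.00 = 55.80
Canton Income Tax (Category II): taxable = 620.00
  6.7% × 620.00 = 41.54
Difference: |55.80 − 41.54| = 14.26 (higher under Category I)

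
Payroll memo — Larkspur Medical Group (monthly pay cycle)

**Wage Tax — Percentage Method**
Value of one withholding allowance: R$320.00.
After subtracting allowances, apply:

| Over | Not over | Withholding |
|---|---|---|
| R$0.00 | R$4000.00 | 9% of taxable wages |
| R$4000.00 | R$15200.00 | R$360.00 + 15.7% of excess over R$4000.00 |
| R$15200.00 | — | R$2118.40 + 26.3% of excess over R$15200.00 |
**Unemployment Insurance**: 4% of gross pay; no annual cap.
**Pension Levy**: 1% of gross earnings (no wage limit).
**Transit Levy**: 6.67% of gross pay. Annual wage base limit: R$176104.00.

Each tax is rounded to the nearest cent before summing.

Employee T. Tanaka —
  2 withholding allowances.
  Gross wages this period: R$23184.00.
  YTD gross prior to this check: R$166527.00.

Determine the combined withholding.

Wage Tax: taxable = R$23184.00 − 2×R$320.00 = R$22544.00
  R$2118.40 + 26.3% × (R$22544.00 − R$15200.00) = R$2118.40 + 26.3% × R$7344.00 = R$4049.87
Unemployment Insurance: 4% × R$23184.00 = R$927.36
Pension Levy: 1% × R$23184.00 = R$231.84
Transit Levy: cap R$176104.00 − YTD R$166527.00 = R$9577.00 subject; 6.67% × R$9577.00 = R$638.79
Total: R$4049.87 + R$927.36 + R$231.84 + R$638.79 = R$5847.86

R$5847.86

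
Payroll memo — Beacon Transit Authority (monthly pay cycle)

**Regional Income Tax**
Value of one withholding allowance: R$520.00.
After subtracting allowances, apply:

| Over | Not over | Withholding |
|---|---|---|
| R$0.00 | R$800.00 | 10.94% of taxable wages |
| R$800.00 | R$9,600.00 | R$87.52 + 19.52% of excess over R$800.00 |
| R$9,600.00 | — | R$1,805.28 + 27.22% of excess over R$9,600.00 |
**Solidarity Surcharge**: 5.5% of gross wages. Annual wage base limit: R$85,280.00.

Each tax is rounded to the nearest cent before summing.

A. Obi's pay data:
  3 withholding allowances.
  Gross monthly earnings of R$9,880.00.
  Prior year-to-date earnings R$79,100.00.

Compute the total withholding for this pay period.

R$1,895.32

Regional Income Tax: taxable = R$9,880.00 − 3×R$520.00 = R$8,320.00
  R$87.52 + 19.52% × (R$8,320.00 − R$800.00) = R$87.52 + 19.52% × R$7,520.00 = R$1,555.42
Solidarity Surcharge: cap R$85,280.00 − YTD R$79,100.00 = R$6,180.00 subject; 5.5% × R$6,180.00 = R$339.90
Total: R$1,555.42 + R$339.90 = R$1,895.32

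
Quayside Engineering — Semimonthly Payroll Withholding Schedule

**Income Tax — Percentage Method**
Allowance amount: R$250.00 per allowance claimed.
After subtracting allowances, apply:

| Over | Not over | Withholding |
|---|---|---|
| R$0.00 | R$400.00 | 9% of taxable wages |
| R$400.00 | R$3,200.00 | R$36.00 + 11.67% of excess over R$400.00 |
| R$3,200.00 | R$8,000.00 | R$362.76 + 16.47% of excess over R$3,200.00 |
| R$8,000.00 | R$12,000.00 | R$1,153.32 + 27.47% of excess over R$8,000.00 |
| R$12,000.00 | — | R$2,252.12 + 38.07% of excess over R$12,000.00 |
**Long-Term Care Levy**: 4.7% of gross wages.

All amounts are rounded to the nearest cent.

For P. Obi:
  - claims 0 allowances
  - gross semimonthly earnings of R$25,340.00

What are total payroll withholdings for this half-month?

R$8,521.64

Income Tax: taxable = R$25,340.00
  R$2,252.12 + 38.07% × (R$25,340.00 − R$12,000.00) = R$2,252.12 + 38.07% × R$13,340.00 = R$7,330.66
Long-Term Care Levy: 4.7% × R$25,340.00 = R$1,190.98
Total: R$7,330.66 + R$1,190.98 = R$8,521.64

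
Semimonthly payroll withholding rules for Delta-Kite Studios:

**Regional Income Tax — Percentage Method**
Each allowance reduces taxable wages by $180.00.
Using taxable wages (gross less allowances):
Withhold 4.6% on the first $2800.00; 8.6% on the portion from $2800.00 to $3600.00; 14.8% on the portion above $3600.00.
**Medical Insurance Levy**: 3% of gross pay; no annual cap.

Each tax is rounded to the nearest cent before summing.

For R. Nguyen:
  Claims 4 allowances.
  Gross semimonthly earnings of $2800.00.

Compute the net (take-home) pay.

$2620.32

Regional Income Tax: taxable = $2800.00 − 4×$180.00 = $2080.00
  4.6% × $2080.00 = $95.68
Medical Insurance Levy: 3% × $2800.00 = $84.00
Total withheld: $95.68 + $84.00 = $179.68
Net pay: $2800.00 − $179.68 = $2620.32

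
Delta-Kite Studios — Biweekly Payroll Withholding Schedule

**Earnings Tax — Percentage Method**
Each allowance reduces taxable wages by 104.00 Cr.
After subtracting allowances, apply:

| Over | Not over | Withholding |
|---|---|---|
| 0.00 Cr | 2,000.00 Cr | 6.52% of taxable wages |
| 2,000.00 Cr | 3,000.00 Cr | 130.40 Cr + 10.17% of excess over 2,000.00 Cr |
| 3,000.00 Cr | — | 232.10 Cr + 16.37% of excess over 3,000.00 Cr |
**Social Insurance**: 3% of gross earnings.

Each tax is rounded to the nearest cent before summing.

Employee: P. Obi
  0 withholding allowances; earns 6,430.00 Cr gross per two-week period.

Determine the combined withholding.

986.49 Cr

Earnings Tax: taxable = 6,430.00 Cr
  232.10 Cr + 16.37% × (6,430.00 Cr − 3,000.00 Cr) = 232.10 Cr + 16.37% × 3,430.00 Cr = 793.59 Cr
Social Insurance: 3% × 6,430.00 Cr = 192.90 Cr
Total: 793.59 Cr + 192.90 Cr = 986.49 Cr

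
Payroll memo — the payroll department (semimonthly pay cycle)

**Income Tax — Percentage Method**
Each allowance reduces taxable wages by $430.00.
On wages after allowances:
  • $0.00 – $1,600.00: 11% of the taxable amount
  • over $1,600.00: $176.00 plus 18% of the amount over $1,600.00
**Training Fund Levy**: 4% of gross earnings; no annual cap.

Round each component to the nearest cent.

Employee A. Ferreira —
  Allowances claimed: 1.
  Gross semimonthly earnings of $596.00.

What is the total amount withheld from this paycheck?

$42.10

Income Tax: taxable = $596.00 − 1×$430.00 = $166.00
  11% × $166.00 = $18.26
Training Fund Levy: 4% × $596.00 = $23.84
Total: $18.26 + $23.84 = $42.10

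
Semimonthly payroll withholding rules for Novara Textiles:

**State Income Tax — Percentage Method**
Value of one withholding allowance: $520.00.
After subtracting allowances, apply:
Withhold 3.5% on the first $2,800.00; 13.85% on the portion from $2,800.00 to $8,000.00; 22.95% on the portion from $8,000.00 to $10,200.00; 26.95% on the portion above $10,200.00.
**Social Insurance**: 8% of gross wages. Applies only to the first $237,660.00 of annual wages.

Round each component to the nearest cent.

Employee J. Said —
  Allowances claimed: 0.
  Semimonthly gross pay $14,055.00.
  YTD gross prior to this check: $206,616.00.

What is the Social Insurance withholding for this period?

$1,124.40

Social Insurance: 8% × $14,055.00 = $1,124.40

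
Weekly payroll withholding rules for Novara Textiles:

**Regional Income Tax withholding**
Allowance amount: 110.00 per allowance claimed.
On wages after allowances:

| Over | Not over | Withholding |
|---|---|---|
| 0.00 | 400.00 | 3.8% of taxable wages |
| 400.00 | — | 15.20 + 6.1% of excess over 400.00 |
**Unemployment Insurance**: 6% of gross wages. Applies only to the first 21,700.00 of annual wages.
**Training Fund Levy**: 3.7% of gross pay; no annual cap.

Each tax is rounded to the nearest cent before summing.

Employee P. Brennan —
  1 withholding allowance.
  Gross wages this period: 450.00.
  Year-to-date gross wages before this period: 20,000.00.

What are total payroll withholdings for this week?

Regional Income Tax: taxable = 450.00 − 1×110.00 = 340.00
  3.8% × 340.00 = 12.92
Unemployment Insurance: 6% × 450.00 = 27.00
Training Fund Levy: 3.7% × 450.00 = 16.65
Total: 12.92 + 27.00 + 16.65 = 56.57

56.57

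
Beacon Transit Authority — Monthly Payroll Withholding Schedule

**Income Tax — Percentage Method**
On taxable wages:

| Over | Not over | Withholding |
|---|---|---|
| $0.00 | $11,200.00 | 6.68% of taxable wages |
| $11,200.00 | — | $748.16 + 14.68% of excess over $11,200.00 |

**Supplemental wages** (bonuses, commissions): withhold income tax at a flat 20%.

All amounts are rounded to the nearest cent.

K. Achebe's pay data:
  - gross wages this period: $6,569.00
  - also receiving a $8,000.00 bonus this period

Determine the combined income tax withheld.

$2,038.81

Income Tax: taxable = $6,569.00
  6.68% × $6,569.00 = $438.81
Supplemental (20% flat on bonus): 20% × $8,000.00 = $1,600.00
Total income tax: $438.81 + $1,600.00 = $2,038.81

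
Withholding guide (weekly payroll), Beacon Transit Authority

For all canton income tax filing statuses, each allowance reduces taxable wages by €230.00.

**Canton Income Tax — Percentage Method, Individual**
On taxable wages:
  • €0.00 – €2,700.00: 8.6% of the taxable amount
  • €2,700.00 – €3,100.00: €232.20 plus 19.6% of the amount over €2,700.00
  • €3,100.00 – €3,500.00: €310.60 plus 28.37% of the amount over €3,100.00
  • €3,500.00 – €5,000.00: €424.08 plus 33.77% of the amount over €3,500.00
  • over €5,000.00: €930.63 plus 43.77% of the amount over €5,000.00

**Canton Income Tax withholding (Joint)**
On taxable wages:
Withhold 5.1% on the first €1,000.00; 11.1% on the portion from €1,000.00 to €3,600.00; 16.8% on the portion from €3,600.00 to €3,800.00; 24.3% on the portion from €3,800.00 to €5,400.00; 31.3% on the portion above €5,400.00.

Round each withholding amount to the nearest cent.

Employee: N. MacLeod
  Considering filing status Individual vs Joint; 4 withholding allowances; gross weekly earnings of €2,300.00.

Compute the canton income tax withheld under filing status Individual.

Canton Income Tax (Individual): taxable = €2,300.00 − 4×€230.00 = €1,380.00
  8.6% × €1,380.00 = €118.68

€118.68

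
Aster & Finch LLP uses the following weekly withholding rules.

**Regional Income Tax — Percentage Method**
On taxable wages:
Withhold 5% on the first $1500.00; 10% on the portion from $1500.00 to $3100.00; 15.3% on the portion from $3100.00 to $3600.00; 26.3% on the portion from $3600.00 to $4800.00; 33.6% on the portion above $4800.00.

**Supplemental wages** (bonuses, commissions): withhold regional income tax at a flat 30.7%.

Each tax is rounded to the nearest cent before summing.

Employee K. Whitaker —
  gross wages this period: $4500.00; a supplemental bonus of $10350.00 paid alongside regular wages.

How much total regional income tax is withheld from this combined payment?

Regional Income Tax: taxable = $4500.00
  $311.50 + 26.3% × ($4500.00 − $3600.00) = $311.50 + 26.3% × $900.00 = $548.20
Supplemental (30.7% flat on bonus): 30.7% × $10350.00 = $3177.45
Total regional income tax: $548.20 + $3177.45 = $3725.65

$3725.65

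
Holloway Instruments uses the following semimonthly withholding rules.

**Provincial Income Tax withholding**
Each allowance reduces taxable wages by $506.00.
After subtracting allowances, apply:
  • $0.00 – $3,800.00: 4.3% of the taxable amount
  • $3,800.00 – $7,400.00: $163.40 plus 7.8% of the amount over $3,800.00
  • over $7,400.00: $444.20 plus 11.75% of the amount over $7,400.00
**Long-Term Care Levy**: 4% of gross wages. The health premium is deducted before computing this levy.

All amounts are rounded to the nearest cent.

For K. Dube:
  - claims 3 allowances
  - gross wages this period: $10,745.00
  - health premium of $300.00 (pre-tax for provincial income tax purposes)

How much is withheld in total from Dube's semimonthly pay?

$1,041.42

Provincial Income Tax: taxable = $10,745.00 − $300.00 − 3×$506.00 = $8,927.00
  $444.20 + 11.75% × ($8,927.00 − $7,400.00) = $444.20 + 11.75% × $1,527.00 = $623.62
Long-Term Care Levy: 4% × $10,445.00 = $417.80
Total: $623.62 + $417.80 = $1,041.42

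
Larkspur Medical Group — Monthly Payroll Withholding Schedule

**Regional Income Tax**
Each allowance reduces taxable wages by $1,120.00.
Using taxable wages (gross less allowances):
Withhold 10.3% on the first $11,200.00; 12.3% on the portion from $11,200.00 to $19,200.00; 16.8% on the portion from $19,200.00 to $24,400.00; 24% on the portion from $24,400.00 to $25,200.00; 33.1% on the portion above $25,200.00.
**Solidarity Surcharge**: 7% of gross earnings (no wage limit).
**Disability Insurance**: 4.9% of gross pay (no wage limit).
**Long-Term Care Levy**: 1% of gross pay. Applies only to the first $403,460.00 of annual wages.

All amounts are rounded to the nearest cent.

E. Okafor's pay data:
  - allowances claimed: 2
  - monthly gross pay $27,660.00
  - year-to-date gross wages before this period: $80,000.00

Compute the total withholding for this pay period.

Regional Income Tax: taxable = $27,660.00 − 2×$1,120.00 = $25,420.00
  $3,203.20 + 33.1% × ($25,420.00 − $25,200.00) = $3,203.20 + 33.1% × $220.00 = $3,276.02
Solidarity Surcharge: 7% × $27,660.00 = $1,936.20
Disability Insurance: 4.9% × $27,660.00 = $1,355.34
Long-Term Care Levy: 1% × $27,660.00 = $276.60
Total: $3,276.02 + $1,936.20 + $1,355.34 + $276.60 = $6,844.16

$6,844.16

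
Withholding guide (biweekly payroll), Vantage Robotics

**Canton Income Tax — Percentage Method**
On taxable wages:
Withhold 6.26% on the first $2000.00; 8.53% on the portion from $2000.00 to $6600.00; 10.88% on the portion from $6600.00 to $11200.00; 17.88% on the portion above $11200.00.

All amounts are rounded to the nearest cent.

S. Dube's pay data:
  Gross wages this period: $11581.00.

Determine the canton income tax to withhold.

Canton Income Tax: taxable = $11581.00
  $1018.06 + 17.88% × ($11581.00 − $11200.00) = $1018.06 + 17.88% × $381.00 = $1086.18

$1086.18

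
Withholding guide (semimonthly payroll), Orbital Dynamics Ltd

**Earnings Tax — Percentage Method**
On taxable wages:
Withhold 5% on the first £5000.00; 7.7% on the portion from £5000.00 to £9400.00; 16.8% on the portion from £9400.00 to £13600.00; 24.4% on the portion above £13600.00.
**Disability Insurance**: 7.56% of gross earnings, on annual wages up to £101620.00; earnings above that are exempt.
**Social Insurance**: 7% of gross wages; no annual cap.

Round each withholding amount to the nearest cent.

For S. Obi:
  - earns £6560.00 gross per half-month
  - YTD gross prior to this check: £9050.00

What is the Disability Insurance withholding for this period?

£495.94

Disability Insurance: 7.56% × £6560.00 = £495.94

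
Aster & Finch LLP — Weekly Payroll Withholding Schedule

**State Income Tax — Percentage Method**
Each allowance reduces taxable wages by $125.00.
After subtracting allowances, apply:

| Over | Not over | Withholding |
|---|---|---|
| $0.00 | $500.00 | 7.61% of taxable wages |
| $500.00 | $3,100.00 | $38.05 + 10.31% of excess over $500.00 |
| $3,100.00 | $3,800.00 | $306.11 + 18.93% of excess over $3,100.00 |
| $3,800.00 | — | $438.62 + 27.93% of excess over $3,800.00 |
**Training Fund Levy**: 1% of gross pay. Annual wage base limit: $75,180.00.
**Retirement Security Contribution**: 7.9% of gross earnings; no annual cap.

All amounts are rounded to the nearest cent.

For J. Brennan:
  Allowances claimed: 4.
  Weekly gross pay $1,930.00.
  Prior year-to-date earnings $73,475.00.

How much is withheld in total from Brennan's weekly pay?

State Income Tax: taxable = $1,930.00 − 4×$125.00 = $1,430.00
  $38.05 + 10.31% × ($1,430.00 − $500.00) = $38.05 + 10.31% × $930.00 = $133.93
Training Fund Levy: cap $75,180.00 − YTD $73,475.00 = $1,705.00 subject; 1% × $1,705.00 = $17.05
Retirement Security Contribution: 7.9% × $1,930.00 = $152.47
Total: $133.93 + $17.05 + $152.47 = $303.45

$303.45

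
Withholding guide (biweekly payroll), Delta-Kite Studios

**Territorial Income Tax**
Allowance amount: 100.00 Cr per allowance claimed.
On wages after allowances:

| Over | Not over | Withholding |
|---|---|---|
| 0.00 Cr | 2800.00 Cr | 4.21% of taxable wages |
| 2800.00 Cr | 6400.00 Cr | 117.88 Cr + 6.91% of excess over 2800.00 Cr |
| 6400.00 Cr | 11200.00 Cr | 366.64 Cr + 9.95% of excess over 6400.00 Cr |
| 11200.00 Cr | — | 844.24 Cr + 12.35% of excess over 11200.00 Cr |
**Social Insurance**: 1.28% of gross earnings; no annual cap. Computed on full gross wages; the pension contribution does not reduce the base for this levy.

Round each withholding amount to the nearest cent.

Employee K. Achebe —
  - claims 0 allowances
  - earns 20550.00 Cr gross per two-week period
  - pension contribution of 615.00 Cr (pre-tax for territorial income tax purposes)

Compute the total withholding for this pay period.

2186.05 Cr

Territorial Income Tax: taxable = 20550.00 Cr − 615.00 Cr = 19935.00 Cr
  844.24 Cr + 12.35% × (19935.00 Cr − 11200.00 Cr) = 844.24 Cr + 12.35% × 8735.00 Cr = 1923.01 Cr
Social Insurance: 1.28% × 20550.00 Cr = 263.04 Cr
Total: 1923.01 Cr + 263.04 Cr = 2186.05 Cr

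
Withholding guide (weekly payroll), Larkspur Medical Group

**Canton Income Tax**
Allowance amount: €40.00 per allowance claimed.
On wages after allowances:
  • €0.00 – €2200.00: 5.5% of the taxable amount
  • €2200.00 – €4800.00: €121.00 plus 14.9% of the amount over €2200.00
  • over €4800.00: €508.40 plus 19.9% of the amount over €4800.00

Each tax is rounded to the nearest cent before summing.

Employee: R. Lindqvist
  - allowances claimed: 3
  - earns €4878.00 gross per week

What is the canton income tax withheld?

€502.14

Canton Income Tax: taxable = €4878.00 − 3×€40.00 = €4758.00
  €121.00 + 14.9% × (€4758.00 − €2200.00) = €121.00 + 14.9% × €2558.00 = €502.14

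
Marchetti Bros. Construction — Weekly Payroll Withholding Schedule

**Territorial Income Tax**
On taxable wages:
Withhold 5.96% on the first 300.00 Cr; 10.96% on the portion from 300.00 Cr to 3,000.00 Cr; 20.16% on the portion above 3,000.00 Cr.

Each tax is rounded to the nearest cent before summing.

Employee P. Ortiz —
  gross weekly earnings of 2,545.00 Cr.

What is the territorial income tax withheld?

263.93 Cr

Territorial Income Tax: taxable = 2,545.00 Cr
  17.88 Cr + 10.96% × (2,545.00 Cr − 300.00 Cr) = 17.88 Cr + 10.96% × 2,245.00 Cr = 263.93 Cr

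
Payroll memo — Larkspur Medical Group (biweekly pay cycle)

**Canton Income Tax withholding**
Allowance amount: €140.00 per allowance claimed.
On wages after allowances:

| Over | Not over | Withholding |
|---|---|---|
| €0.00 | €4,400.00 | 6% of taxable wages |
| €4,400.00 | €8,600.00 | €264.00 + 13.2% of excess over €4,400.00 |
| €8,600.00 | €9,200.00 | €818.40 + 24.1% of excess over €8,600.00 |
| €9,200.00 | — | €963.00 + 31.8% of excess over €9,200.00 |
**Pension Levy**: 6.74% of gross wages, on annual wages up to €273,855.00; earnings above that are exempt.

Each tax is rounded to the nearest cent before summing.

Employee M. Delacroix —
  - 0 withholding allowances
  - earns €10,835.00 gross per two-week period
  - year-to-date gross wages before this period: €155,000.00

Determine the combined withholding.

Canton Income Tax: taxable = €10,835.00
  €963.00 + 31.8% × (€10,835.00 − €9,200.00) = €963.00 + 31.8% × €1,635.00 = €1,482.93
Pension Levy: 6.74% × €10,835.00 = €730.28
Total: €1,482.93 + €730.28 = €2,213.21

€2,213.21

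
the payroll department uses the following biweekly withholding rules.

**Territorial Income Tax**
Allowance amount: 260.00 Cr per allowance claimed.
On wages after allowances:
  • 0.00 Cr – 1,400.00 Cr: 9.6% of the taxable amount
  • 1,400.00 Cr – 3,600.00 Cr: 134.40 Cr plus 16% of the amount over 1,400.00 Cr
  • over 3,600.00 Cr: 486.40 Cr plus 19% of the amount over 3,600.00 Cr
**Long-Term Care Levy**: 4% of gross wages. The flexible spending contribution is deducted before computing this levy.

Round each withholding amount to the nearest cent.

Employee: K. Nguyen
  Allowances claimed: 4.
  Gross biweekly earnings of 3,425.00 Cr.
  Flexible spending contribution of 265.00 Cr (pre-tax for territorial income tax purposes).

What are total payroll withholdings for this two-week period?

Territorial Income Tax: taxable = 3,425.00 Cr − 265.00 Cr − 4×260.00 Cr = 2,120.00 Cr
  134.40 Cr + 16% × (2,120.00 Cr − 1,400.00 Cr) = 134.40 Cr + 16% × 720.00 Cr = 249.60 Cr
Long-Term Care Levy: 4% × 3,160.00 Cr = 126.40 Cr
Total: 249.60 Cr + 126.40 Cr = 376.00 Cr

376.00 Cr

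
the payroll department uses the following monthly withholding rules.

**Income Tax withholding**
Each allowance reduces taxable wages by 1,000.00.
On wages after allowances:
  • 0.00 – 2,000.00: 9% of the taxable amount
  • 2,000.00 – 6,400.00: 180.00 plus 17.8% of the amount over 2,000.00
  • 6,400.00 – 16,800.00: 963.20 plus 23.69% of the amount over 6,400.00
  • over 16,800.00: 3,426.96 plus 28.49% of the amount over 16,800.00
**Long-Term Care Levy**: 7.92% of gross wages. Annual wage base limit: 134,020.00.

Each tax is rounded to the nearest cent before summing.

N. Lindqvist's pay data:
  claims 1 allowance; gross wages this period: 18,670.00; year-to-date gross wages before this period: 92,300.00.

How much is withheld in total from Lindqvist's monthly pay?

Income Tax: taxable = 18,670.00 − 1×1,000.00 = 17,670.00
  3,426.96 + 28.49% × (17,670.00 − 16,800.00) = 3,426.96 + 28.49% × 870.00 = 3,674.82
Long-Term Care Levy: 7.92% × 18,670.00 = 1,478.66
Total: 3,674.82 + 1,478.66 = 5,153.48

5,153.48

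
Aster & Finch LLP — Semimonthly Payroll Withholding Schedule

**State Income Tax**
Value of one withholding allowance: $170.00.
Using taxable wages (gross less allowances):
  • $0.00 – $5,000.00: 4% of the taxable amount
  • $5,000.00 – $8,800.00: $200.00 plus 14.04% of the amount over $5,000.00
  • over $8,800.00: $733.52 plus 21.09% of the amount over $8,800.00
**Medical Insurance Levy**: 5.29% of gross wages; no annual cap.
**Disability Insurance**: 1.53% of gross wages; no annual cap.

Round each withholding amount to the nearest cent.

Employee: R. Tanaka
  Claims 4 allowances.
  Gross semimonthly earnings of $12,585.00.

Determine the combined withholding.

$2,246.66

State Income Tax: taxable = $12,585.00 − 4×$170.00 = $11,905.00
  $733.52 + 21.09% × ($11,905.00 − $8,800.00) = $733.52 + 21.09% × $3,105.00 = $1,388.36
Medical Insurance Levy: 5.29% × $12,585.00 = $665.75
Disability Insurance: 1.53% × $12,585.00 = $192.55
Total: $1,388.36 + $665.75 + $192.55 = $2,246.66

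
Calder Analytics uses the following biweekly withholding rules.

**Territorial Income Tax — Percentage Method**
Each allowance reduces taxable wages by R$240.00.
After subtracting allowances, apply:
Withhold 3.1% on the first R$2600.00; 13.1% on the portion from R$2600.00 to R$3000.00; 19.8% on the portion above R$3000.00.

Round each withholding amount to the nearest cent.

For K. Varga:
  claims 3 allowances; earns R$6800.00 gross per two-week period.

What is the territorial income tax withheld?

Territorial Income Tax: taxable = R$6800.00 − 3×R$240.00 = R$6080.00
  R$133.00 + 19.8% × (R$6080.00 − R$3000.00) = R$133.00 + 19.8% × R$3080.00 = R$742.84

R$742.84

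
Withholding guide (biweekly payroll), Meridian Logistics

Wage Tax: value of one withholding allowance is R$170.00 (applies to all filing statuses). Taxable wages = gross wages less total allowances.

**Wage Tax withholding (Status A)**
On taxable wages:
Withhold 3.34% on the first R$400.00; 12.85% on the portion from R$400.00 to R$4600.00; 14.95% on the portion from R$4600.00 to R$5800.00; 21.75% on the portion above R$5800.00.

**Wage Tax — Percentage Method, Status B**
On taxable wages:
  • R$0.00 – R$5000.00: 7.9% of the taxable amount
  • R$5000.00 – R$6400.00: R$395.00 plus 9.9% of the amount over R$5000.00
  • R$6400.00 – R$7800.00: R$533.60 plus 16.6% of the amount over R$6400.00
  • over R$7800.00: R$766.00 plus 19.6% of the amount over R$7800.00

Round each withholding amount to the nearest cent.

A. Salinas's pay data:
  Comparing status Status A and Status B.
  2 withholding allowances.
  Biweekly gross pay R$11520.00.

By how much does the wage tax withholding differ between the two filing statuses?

Wage Tax (Status A): taxable = R$11520.00 − 2×R$170.00 = R$11180.00
  R$732.46 + 21.75% × (R$11180.00 − R$5800.00) = R$732.46 + 21.75% × R$5380.00 = R$1902.61
Wage Tax (Status B): taxable = R$11520.00 − 2×R$170.00 = R$11180.00
  R$766.00 + 19.6% × (R$11180.00 − R$7800.00) = R$766.00 + 19.6% × R$3380.00 = R$1428.48
Difference: |R$1902.61 − R$1428.48| = R$474.13 (higher under Status A)

R$474.13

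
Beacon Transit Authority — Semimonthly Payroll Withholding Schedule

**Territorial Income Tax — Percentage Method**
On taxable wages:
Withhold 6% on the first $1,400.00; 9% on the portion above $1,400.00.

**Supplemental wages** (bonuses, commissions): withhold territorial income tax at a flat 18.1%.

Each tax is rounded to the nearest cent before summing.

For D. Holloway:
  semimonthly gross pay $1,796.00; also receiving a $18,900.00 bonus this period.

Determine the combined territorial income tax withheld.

$3,540.54

Territorial Income Tax: taxable = $1,796.00
  $84.00 + 9% × ($1,796.00 − $1,400.00) = $84.00 + 9% × $396.00 = $119.64
Supplemental (18.1% flat on bonus): 18.1% × $18,900.00 = $3,420.90
Total territorial income tax: $119.64 + $3,420.90 = $3,540.54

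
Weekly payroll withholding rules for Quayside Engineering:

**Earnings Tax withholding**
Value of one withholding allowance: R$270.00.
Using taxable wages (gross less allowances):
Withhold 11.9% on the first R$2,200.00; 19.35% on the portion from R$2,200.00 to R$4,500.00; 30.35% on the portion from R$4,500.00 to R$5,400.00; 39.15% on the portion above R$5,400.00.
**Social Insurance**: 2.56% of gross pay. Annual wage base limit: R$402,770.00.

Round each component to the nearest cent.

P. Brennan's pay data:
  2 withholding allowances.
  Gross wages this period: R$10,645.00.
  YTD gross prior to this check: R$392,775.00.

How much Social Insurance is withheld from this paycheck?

R$255.87

Social Insurance: cap R$402,770.00 − YTD R$392,775.00 = R$9,995.00 subject; 2.56% × R$9,995.00 = R$255.87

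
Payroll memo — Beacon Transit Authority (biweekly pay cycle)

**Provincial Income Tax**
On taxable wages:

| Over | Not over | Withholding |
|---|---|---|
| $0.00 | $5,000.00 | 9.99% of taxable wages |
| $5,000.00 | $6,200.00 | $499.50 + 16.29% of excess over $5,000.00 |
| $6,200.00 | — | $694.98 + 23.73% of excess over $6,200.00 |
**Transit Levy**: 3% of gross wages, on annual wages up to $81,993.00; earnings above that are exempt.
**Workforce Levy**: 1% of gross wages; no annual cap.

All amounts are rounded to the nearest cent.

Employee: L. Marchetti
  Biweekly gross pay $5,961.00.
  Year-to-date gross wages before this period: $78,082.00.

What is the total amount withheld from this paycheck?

$832.99

Provincial Income Tax: taxable = $5,961.00
  $499.50 + 16.29% × ($5,961.00 − $5,000.00) = $499.50 + 16.29% × $961.00 = $656.05
Transit Levy: cap $81,993.00 − YTD $78,082.00 = $3,911.00 subject; 3% × $3,911.00 = $117.33
Workforce Levy: 1% × $5,961.00 = $59.61
Total: $656.05 + $117.33 + $59.61 = $832.99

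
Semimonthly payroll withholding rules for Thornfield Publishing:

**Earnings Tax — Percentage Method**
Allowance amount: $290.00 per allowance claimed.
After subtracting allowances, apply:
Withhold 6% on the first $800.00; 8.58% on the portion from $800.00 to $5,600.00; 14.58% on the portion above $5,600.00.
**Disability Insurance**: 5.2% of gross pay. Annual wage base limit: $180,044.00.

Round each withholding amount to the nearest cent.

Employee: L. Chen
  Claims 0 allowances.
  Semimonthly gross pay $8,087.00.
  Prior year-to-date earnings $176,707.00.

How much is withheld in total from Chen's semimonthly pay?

Earnings Tax: taxable = $8,087.00
  $459.84 + 14.58% × ($8,087.00 − $5,600.00) = $459.84 + 14.58% × $2,487.00 = $822.44
Disability Insurance: cap $180,044.00 − YTD $176,707.00 = $3,337.00 subject; 5.2% × $3,337.00 = $173.52
Total: $822.44 + $173.52 = $995.96

$995.96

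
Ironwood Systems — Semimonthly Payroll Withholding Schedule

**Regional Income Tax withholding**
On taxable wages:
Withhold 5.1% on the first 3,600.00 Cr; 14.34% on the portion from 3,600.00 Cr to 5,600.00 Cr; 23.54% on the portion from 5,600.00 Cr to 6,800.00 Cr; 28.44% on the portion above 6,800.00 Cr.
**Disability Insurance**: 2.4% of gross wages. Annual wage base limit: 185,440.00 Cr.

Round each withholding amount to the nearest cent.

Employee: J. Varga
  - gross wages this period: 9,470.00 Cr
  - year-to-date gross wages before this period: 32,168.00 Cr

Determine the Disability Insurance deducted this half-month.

Disability Insurance: 2.4% × 9,470.00 Cr = 227.28 Cr

227.28 Cr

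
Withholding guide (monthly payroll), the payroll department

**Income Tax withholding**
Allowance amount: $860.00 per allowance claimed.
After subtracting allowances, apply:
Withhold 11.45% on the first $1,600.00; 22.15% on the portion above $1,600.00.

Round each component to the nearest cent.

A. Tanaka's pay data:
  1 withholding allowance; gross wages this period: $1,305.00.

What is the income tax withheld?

Income Tax: taxable = $1,305.00 − 1×$860.00 = $445.00
  11.45% × $445.00 = $50.95

$50.95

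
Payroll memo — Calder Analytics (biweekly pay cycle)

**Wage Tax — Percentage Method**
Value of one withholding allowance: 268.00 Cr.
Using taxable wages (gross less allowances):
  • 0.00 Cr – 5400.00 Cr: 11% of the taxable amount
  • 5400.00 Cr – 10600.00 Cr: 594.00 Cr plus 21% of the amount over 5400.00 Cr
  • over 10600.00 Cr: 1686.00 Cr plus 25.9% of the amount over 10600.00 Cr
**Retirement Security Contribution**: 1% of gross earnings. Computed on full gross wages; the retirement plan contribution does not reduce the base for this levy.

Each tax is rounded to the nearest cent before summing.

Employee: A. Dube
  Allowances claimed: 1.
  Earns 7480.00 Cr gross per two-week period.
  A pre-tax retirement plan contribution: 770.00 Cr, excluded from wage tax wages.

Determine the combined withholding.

Wage Tax: taxable = 7480.00 Cr − 770.00 Cr − 1×268.00 Cr = 6442.00 Cr
  594.00 Cr + 21% × (6442.00 Cr − 5400.00 Cr) = 594.00 Cr + 21% × 1042.00 Cr = 812.82 Cr
Retirement Security Contribution: 1% × 7480.00 Cr = 74.80 Cr
Total: 812.82 Cr + 74.80 Cr = 887.62 Cr

887.62 Cr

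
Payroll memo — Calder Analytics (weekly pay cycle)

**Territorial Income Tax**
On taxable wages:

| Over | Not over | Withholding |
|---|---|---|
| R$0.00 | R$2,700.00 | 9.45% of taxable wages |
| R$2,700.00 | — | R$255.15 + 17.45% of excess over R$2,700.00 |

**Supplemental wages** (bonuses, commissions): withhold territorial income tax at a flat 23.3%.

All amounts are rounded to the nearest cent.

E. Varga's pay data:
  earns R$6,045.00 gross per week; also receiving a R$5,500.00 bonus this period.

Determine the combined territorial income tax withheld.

R$2,120.35

Territorial Income Tax: taxable = R$6,045.00
  R$255.15 + 17.45% × (R$6,045.00 − R$2,700.00) = R$255.15 + 17.45% × R$3,345.00 = R$838.85
Supplemental (23.3% flat on bonus): 23.3% × R$5,500.00 = R$1,281.50
Total territorial income tax: R$838.85 + R$1,281.50 = R$2,120.35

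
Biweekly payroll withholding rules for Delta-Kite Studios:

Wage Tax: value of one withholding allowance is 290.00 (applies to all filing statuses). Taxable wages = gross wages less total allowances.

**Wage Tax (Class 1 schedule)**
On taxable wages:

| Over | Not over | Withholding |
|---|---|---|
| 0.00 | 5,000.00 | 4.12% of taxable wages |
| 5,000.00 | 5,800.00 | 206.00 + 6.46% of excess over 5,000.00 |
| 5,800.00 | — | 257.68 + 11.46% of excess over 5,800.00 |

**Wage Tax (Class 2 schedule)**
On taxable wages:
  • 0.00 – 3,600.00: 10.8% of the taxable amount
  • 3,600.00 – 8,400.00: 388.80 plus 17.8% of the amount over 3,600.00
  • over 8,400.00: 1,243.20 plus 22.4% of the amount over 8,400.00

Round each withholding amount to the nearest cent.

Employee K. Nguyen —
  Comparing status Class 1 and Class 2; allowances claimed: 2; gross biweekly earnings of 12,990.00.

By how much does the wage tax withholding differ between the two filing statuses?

Wage Tax (Class 1): taxable = 12,990.00 − 2×290.00 = 12,410.00
  257.68 + 11.46% × (12,410.00 − 5,800.00) = 257.68 + 11.46% × 6,610.00 = 1,015.19
Wage Tax (Class 2): taxable = 12,990.00 − 2×290.00 = 12,410.00
  1,243.20 + 22.4% × (12,410.00 − 8,400.00) = 1,243.20 + 22.4% × 4,010.00 = 2,141.44
Difference: |1,015.19 − 2,141.44| = 1,126.25 (higher under Class 2)

1,126.25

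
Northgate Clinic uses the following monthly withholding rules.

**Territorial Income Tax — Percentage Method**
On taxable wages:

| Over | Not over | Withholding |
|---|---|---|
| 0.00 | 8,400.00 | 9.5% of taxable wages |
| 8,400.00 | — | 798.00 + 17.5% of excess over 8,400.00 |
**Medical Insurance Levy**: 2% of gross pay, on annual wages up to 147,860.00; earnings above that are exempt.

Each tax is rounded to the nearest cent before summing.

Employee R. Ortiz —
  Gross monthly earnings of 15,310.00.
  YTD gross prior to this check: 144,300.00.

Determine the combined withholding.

2,078.45

Territorial Income Tax: taxable = 15,310.00
  798.00 + 17.5% × (15,310.00 − 8,400.00) = 798.00 + 17.5% × 6,910.00 = 2,007.25
Medical Insurance Levy: cap 147,860.00 − YTD 144,300.00 = 3,560.00 subject; 2% × 3,560.00 = 71.20
Total: 2,007.25 + 71.20 = 2,078.45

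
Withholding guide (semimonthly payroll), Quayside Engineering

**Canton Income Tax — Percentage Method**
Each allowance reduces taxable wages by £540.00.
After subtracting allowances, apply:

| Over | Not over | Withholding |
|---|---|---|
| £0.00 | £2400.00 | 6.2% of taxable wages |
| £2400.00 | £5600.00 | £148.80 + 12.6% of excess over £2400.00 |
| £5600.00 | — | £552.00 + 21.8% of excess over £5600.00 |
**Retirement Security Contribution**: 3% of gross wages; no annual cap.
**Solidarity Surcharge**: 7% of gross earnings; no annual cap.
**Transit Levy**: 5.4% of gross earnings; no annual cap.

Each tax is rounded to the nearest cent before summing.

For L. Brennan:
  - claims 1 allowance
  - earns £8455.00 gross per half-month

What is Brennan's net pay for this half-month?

£6096.26

Canton Income Tax: taxable = £8455.00 − 1×£540.00 = £7915.00
  £552.00 + 21.8% × (£7915.00 − £5600.00) = £552.00 + 21.8% × £2315.00 = £1056.67
Retirement Security Contribution: 3% × £8455.00 = £253.65
Solidarity Surcharge: 7% × £8455.00 = £591.85
Transit Levy: 5.4% × £8455.00 = £456.57
Total withheld: £1056.67 + £253.65 + £591.85 + £456.57 = £2358.74
Net pay: £8455.00 − £2358.74 = £6096.26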